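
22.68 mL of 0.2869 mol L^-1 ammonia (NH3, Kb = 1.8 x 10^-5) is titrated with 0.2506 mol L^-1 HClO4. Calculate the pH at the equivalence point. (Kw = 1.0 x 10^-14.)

5.06

n(NH3) = 0.2869 x 0.02268 = 0.006507 mol; V(HClO4) at equivalence = 0.006507/0.2506 = 0.02597 L.
At equivalence the base is fully converted to NH4+; total volume = 0.04865 L, so [NH4+] = 0.006507/0.04865 = 0.1338 M.
Ka(NH4+) = Kw/Kb = 1.0e-14 / 1.8 x 10^-5 = 5.56e-10.
[H^+] = sqrt(Ka x [NH4+]) = sqrt(5.56e-10 x 0.1338) = 8.62e-6 M.
pH = -log(8.62e-6) = 5.06.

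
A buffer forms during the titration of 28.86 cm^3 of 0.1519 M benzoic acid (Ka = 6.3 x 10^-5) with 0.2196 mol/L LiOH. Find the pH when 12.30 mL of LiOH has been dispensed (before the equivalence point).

4.41

Initial n(C6H5COOH) = 0.1519 x 0.02886 = 0.004384 mol.
n(LiOH) added = 0.2196 x 0.01230 = 0.002701 mol, converting that many moles of C6H5COOH to C6H5COO-.
Remaining n(C6H5COOH) = 0.001683 mol; n(C6H5COO-) = 0.002701 mol.
By Henderson-Hasselbalch, pH = pKa + log([A^-]/[HA]) = 4.20 + log(0.002701/0.001683) = 4.20 + (+0.21) = 4.41.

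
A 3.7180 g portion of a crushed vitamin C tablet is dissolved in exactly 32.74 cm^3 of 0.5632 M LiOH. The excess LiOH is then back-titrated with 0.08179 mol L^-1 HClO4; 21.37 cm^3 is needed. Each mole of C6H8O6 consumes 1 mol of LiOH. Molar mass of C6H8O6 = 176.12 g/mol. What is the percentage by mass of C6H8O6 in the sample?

Total n(LiOH) added = 0.5632 x 0.03274 = 0.01844 mol.
n(HClO4) used = 0.08179 x 0.02137 = 0.001748 mol, which equals the excess n(LiOH).
So n(LiOH) consumed by the sample = 0.01844 - 0.001748 = 0.01669 mol.
n(C6H8O6) = 0.01669 / 1 = 0.01669 mol.
mass C6H8O6 = 0.01669 x 176.12 = 2.940 g, so %C6H8O6 = 2.940/3.7180 x 100 = 79.1%.

79.1%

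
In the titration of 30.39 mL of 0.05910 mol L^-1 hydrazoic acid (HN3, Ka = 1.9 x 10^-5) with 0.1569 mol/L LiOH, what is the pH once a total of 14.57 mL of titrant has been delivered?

12.04

n(acid) = 0.05910 x 0.03039 = 0.001796 mol; n(LiOH) added = 0.1569 x 0.01457 = 0.002286 mol.
Base is in excess by 0.002286 - 0.001796 = 0.0004900 mol in a total volume of 0.04496 L.
[OH^-] = 0.0004900/0.04496 = 0.01090 M, so pOH = 1.96 and pH = 14.00 - 1.96 = 12.04.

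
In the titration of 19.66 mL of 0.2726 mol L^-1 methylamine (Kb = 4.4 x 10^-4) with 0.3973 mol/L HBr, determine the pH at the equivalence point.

5.72

n(CH3NH2) = 0.2726 x 0.01966 = 0.005359 mol; V(HBr) at equivalence = 0.005359/0.3973 = 0.01349 L.
At equivalence the base is fully converted to CH3NH3+; total volume = 0.03315 L, so [CH3NH3+] = 0.005359/0.03315 = 0.1617 M.
Ka(CH3NH3+) = Kw/Kb = 1.0e-14 / 4.4 x 10^-4 = 2.27e-11.
[H^+] = sqrt(Ka x [CH3NH3+]) = sqrt(2.27e-11 x 0.1617) = 1.92e-6 M.
pH = -log(1.92e-6) = 5.72.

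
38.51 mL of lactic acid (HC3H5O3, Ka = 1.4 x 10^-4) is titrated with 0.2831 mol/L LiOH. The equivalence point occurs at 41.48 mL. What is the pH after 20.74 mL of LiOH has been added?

20.74 mL is exactly half the equivalence volume (41.48/2), i.e. the half-equivalence point.
There, n(HA) = n(A^-), so pH = pKa = -log(1.4 x 10^-4) = 3.85.

3.85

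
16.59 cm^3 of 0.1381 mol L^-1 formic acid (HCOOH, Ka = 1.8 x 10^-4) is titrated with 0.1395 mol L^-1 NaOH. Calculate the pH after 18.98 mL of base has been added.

12.00

n(acid) = 0.1381 x 0.01659 = 0.002291 mol; n(NaOH) added = 0.1395 x 0.01898 = 0.002648 mol.
Base is in excess by 0.002648 - 0.002291 = 0.0003566 mol in a total volume of 0.03557 L.
[OH^-] = 0.0003566/0.03557 = 0.01003 M, so pOH = 2.00 and pH = 14.00 - 2.00 = 12.00.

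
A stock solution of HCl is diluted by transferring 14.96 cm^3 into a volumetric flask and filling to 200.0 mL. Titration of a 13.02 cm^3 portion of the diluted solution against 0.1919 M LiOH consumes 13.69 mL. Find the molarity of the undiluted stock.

n(LiOH) = 0.1919 x 0.01369 = 0.002627 mol.
n(HCl) in the aliquot = 0.002627 mol.
[diluted HCl] = 0.002627 / 0.01302 = 0.2018 M.
Dilution factor = 200.0/14.96 = 13.37, so [stock] = 0.2018 x 13.37 = 2.70 M.

2.70 M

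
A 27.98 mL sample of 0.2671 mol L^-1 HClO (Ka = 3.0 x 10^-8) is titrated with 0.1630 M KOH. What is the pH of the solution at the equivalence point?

10.26

n(HClO) = 0.2671 x 0.02798 = 0.007473 mol; V(KOH) at equivalence = 0.007473/0.1630 = 0.04585 L.
At equivalence all the acid is converted to ClO-; total volume = 0.02798 + 0.04585 = 0.07383 L, so [ClO-] = 0.007473/0.07383 = 0.1012 M.
Kb = Kw/Ka = 1.0e-14 / 3.0 x 10^-8 = 3.33e-7.
[OH^-] = sqrt(Kb x [ClO-]) = sqrt(3.33e-7 x 0.1012) = 0.000184 M.
pOH = 3.74, so pH = 14.00 - 3.74 = 10.26.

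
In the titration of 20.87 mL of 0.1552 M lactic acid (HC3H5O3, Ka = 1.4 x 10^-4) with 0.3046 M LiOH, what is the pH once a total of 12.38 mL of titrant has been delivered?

12.20

n(acid) = 0.1552 x 0.02087 = 0.003239 mol; n(LiOH) added = 0.3046 x 0.01238 = 0.003771 mol.
Base is in excess by 0.003771 - 0.003239 = 0.0005319 mol in a total volume of 0.03325 L.
[OH^-] = 0.0005319/0.03325 = 0.01600 M, so pOH = 1.80 and pH = 14.00 - 1.80 = 12.20.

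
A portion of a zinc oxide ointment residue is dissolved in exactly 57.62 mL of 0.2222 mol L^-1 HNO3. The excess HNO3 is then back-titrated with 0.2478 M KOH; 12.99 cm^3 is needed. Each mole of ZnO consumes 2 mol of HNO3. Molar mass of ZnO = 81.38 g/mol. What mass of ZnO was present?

Total n(HNO3) added = 0.2222 x 0.05762 = 0.01280 mol.
n(KOH) used = 0.2478 x 0.01299 = 0.003219 mol, which equals the excess n(HNO3).
So n(HNO3) consumed by the sample = 0.01280 - 0.003219 = 0.009584 mol.
n(ZnO) = 0.009584 / 2 = 0.004792 mol.
mass = 0.004792 mol x 81.38 g/mol = 0.390 g.

0.390 g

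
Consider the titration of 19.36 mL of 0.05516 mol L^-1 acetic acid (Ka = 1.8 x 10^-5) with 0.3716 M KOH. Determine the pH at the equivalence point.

8.71

n(CH3COOH) = 0.05516 x 0.01936 = 0.001068 mol; V(KOH) at equivalence = 0.001068/0.3716 = 0.002874 L.
At equivalence all the acid is converted to CH3COO-; total volume = 0.01936 + 0.002874 = 0.02223 L, so [CH3COO-] = 0.001068/0.02223 = 0.04803 M.
Kb = Kw/Ka = 1.0e-14 / 1.8 x 10^-5 = 5.56e-10.
[OH^-] = sqrt(Kb x [CH3COO-]) = sqrt(5.56e-10 x 0.04803) = 5.17e-6 M.
pOH = 5.29, so pH = 14.00 - 5.29 = 8.71.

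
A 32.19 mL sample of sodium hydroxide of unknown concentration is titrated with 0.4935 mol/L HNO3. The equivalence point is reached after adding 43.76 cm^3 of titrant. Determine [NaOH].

0.671 M

n(HNO3) delivered = 0.4935 x 0.04376 = 0.02160 mol.
For a 1:1 reaction, n(NaOH) = 0.02160 mol.
[NaOH] = 0.02160 mol / 0.03219 L = 0.671 M.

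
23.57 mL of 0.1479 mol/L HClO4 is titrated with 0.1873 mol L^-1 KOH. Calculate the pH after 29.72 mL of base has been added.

n(acid) = 0.1479 x 0.02357 = 0.003486 mol; n(KOH) added = 0.1873 x 0.02972 = 0.005567 mol.
Base is in excess by 0.005567 - 0.003486 = 0.002081 mol in a total volume of 0.05329 L.
[OH^-] = 0.002081/0.05329 = 0.03904 M, so pOH = 1.41 and pH = 14.00 - 1.41 = 12.59.

12.59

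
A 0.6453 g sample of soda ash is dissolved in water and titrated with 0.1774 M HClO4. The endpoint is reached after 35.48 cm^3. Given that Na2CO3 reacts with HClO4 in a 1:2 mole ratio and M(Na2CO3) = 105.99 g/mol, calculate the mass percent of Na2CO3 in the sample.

51.7%

n(HClO4) = 0.1774 x 0.03548 = 0.006294 mol.
n(Na2CO3) = 0.006294 / 2 = 0.003147 mol.
mass of Na2CO3 = 0.003147 x 105.99 = 0.3336 g.
% purity = 0.3336 / 0.6453 x 100 = 51.7%.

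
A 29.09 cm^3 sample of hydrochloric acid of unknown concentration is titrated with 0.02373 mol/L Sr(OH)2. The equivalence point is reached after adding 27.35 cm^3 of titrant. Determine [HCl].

n(Sr(OH)2) delivered = 0.02373 x 0.02735 = 0.0006490 mol.
The reaction is 2 HCl + 1 Sr(OH)2, so n(HCl) = 0.0006490 x 2/1 = 0.001298 mol.
[HCl] = 0.001298 mol / 0.02909 L = 0.0446 M.

0.0446 M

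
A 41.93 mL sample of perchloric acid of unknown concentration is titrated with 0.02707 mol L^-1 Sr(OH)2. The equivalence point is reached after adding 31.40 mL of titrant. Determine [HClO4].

n(Sr(OH)2) delivered = 0.02707 x 0.03140 = 0.0008500 mol.
The reaction is 2 HClO4 + 1 Sr(OH)2, so n(HClO4) = 0.0008500 x 2/1 = 0.001700 mol.
[HClO4] = 0.001700 mol / 0.04193 L = 0.0405 M.

0.0405 M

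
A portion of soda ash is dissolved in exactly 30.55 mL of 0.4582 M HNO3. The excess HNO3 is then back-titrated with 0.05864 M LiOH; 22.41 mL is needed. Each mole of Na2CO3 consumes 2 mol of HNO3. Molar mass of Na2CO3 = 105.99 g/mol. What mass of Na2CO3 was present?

Total n(HNO3) added = 0.4582 x 0.03055 = 0.01400 mol.
n(LiOH) used = 0.05864 x 0.02241 = 0.001314 mol, which equals the excess n(HNO3).
So n(HNO3) consumed by the sample = 0.01400 - 0.001314 = 0.01268 mol.
n(Na2CO3) = 0.01268 / 2 = 0.006342 mol.
mass = 0.006342 mol x 105.99 g/mol = 0.672 g.

0.672 g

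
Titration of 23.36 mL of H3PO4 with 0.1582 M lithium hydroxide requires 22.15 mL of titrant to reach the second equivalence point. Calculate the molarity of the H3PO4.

n(LiOH) = 0.1582 x 0.02215 = 0.003504 mol.
At the second equivalence point, 2 mol OH^- react per mol H3PO4, so n(H3PO4) = 0.003504 / 2 = 0.001752 mol.
[H3PO4] = 0.001752 / 0.02336 L = 0.0750 M.

0.0750 M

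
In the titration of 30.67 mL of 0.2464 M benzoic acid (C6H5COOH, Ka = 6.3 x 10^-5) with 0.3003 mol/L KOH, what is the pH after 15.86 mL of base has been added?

4.43

Initial n(C6H5COOH) = 0.2464 x 0.03067 = 0.007557 mol.
n(KOH) added = 0.3003 x 0.01586 = 0.004763 mol, converting that many moles of C6H5COOH to C6H5COO-.
Remaining n(C6H5COOH) = 0.002794 mol; n(C6H5COO-) = 0.004763 mol.
By Henderson-Hasselbalch, pH = pKa + log([A^-]/[HA]) = 4.20 + log(0.004763/0.002794) = 4.20 + (+0.23) = 4.43.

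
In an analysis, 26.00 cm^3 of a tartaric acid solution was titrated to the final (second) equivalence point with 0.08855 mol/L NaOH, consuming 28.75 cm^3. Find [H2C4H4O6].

0.0490 M

n(NaOH) = 0.08855 x 0.02875 = 0.002546 mol.
At the final (second) equivalence point, 2 mol OH^- react per mol H2C4H4O6, so n(H2C4H4O6) = 0.002546 / 2 = 0.001273 mol.
[H2C4H4O6] = 0.001273 / 0.02600 L = 0.0490 M.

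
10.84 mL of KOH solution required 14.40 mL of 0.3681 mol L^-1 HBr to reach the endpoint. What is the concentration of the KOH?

0.489 M

n(HBr) delivered = 0.3681 x 0.01440 = 0.005301 mol.
For a 1:1 reaction, n(KOH) = 0.005301 mol.
[KOH] = 0.005301 mol / 0.01084 L = 0.489 M.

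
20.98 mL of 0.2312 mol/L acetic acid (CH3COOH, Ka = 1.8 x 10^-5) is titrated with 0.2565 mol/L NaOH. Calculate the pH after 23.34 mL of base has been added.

12.41

n(acid) = 0.2312 x 0.02098 = 0.004851 mol; n(NaOH) added = 0.2565 x 0.02334 = 0.005987 mol.
Base is in excess by 0.005987 - 0.004851 = 0.001136 mol in a total volume of 0.04432 L.
[OH^-] = 0.001136/0.04432 = 0.02563 M, so pOH = 1.59 and pH = 14.00 - 1.59 = 12.41.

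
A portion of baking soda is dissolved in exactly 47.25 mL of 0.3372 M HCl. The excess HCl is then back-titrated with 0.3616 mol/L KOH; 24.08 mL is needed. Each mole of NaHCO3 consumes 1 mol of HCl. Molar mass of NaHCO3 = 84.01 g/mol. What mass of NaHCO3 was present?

Total n(HCl) added = 0.3372 x 0.04725 = 0.01593 mol.
n(KOH) used = 0.3616 x 0.02408 = 0.008707 mol, which equals the excess n(HCl).
So n(HCl) consumed by the sample = 0.01593 - 0.008707 = 0.007225 mol.
n(NaHCO3) = 0.007225 / 1 = 0.007225 mol.
mass = 0.007225 mol x 84.01 g/mol = 0.607 g.

0.607 g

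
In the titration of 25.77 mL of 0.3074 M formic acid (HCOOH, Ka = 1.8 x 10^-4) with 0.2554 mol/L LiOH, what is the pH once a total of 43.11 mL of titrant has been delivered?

12.65

n(acid) = 0.3074 x 0.02577 = 0.007922 mol; n(LiOH) added = 0.2554 x 0.04311 = 0.01101 mol.
Base is in excess by 0.01101 - 0.007922 = 0.003089 mol in a total volume of 0.06888 L.
[OH^-] = 0.003089/0.06888 = 0.04484 M, so pOH = 1.35 and pH = 14.00 - 1.35 = 12.65.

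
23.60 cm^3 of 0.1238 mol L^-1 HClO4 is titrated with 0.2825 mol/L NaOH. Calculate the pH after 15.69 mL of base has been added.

n(acid) = 0.1238 x 0.02360 = 0.002922 mol; n(NaOH) added = 0.2825 x 0.01569 = 0.004432 mol.
Base is in excess by 0.004432 - 0.002922 = 0.001511 mol in a total volume of 0.03929 L.
[OH^-] = 0.001511/0.03929 = 0.03845 M, so pOH = 1.42 and pH = 14.00 - 1.42 = 12.58.

12.58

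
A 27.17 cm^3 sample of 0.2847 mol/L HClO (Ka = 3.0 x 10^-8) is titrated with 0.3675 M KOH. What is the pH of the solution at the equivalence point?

10.36

n(HClO) = 0.2847 x 0.02717 = 0.007735 mol; V(KOH) at equivalence = 0.007735/0.3675 = 0.02105 L.
At equivalence all the acid is converted to ClO-; total volume = 0.02717 + 0.02105 = 0.04822 L, so [ClO-] = 0.007735/0.04822 = 0.1604 M.
Kb = Kw/Ka = 1.0e-14 / 3.0 x 10^-8 = 3.33e-7.
[OH^-] = sqrt(Kb x [ClO-]) = sqrt(3.33e-7 x 0.1604) = 0.000231 M.
pOH = 3.64, so pH = 14.00 - 3.64 = 10.36.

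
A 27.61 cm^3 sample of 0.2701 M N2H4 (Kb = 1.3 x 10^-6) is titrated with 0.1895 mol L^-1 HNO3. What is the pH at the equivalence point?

4.53

n(N2H4) = 0.2701 x 0.02761 = 0.007457 mol; V(HNO3) at equivalence = 0.007457/0.1895 = 0.03935 L.
At equivalence the base is fully converted to N2H5+; total volume = 0.06696 L, so [N2H5+] = 0.007457/0.06696 = 0.1114 M.
Ka(N2H5+) = Kw/Kb = 1.0e-14 / 1.3 x 10^-6 = 7.69e-9.
[H^+] = sqrt(Ka x [N2H5+]) = sqrt(7.69e-9 x 0.1114) = 2.93e-5 M.
pH = -log(2.93e-5) = 4.53.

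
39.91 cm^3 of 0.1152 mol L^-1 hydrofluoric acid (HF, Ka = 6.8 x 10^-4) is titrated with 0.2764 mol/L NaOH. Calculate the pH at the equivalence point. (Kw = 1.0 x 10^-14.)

n(HF) = 0.1152 x 0.03991 = 0.004598 mol; V(NaOH) at equivalence = 0.004598/0.2764 = 0.01663 L.
At equivalence all the acid is converted to F-; total volume = 0.03991 + 0.01663 = 0.05654 L, so [F-] = 0.004598/0.05654 = 0.08131 M.
Kb = Kw/Ka = 1.0e-14 / 6.8 x 10^-4 = 1.47e-11.
[OH^-] = sqrt(Kb x [F-]) = sqrt(1.47e-11 x 0.08131) = 1.09e-6 M.
pOH = 5.96, so pH = 14.00 - 5.96 = 8.04.

8.04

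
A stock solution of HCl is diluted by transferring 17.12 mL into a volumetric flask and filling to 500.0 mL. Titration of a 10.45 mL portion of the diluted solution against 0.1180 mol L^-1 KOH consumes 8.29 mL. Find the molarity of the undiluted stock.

n(KOH) = 0.1180 x 0.008290 = 0.0009782 mol.
n(HCl) in the aliquot = 0.0009782 mol.
[diluted HCl] = 0.0009782 / 0.01045 = 0.09361 M.
Dilution factor = 500.0/17.12 = 29.21, so [stock] = 0.09361 x 29.21 = 2.73 M.

2.73 M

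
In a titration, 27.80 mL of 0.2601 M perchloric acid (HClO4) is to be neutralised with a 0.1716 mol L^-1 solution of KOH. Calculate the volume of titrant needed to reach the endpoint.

n(HClO4) = 0.2601 mol/L x 0.02780 L = 0.007231 mol.
At equivalence n(KOH) = n(HClO4) = 0.007231 mol.
V(KOH) = 0.007231 / 0.1716 = 0.04214 L = 42.1 mL.

42.1 mL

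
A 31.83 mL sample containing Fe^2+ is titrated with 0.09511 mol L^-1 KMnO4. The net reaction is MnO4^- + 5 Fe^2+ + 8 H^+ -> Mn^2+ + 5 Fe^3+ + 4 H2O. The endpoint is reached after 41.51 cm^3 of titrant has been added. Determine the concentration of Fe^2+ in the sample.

0.620 M

n(KMnO4) = 0.09511 x 0.04151 = 0.003948 mol.
From the balanced equation, 1 mol KMnO4 reacts with 5 mol Fe^2+, so n(Fe^2+) = 0.003948 x 5/1 = 0.01974 mol.
[Fe^2+] = 0.01974 / 0.03183 L = 0.620 M.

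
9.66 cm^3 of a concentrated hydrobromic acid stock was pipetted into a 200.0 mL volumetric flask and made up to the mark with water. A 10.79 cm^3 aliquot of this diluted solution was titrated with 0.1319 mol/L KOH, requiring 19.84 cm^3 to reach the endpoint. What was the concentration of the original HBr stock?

n(KOH) = 0.1319 x 0.01984 = 0.002617 mol.
n(HBr) in the aliquot = 0.002617 mol.
[diluted HBr] = 0.002617 / 0.01079 = 0.2425 M.
Dilution factor = 200.0/9.660 = 20.70, so [stock] = 0.2425 x 20.70 = 5.02 M.

5.02 M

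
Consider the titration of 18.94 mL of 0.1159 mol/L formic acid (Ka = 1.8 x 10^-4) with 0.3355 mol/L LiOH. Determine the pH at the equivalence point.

8.34

n(HCOOH) = 0.1159 x 0.01894 = 0.002195 mol; V(LiOH) at equivalence = 0.002195/0.3355 = 0.006543 L.
At equivalence all the acid is converted to HCOO-; total volume = 0.01894 + 0.006543 = 0.02548 L, so [HCOO-] = 0.002195/0.02548 = 0.08614 M.
Kb = Kw/Ka = 1.0e-14 / 1.8 x 10^-4 = 5.56e-11.
[OH^-] = sqrt(Kb x [HCOO-]) = sqrt(5.56e-11 x 0.08614) = 2.19e-6 M.
pOH = 5.66, so pH = 14.00 - 5.66 = 8.34.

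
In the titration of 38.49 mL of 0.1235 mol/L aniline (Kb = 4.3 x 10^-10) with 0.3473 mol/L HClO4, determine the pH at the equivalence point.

2.84

n(C6H5NH2) = 0.1235 x 0.03849 = 0.004754 mol; V(HClO4) at equivalence = 0.004754/0.3473 = 0.01369 L.
At equivalence the base is fully converted to C6H5NH3+; total volume = 0.05218 L, so [C6H5NH3+] = 0.004754/0.05218 = 0.09110 M.
Ka(C6H5NH3+) = Kw/Kb = 1.0e-14 / 4.3 x 10^-10 = 2.33e-5.
[H^+] = sqrt(Ka x [C6H5NH3+]) = sqrt(2.33e-5 x 0.09110) = 0.00146 M.
pH = -log(0.00146) = 2.84.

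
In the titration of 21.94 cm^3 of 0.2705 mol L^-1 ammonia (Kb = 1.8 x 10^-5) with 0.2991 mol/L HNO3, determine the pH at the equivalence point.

5.05

n(NH3) = 0.2705 x 0.02194 = 0.005935 mol; V(HNO3) at equivalence = 0.005935/0.2991 = 0.01984 L.
At equivalence the base is fully converted to NH4+; total volume = 0.04178 L, so [NH4+] = 0.005935/0.04178 = 0.1420 M.
Ka(NH4+) = Kw/Kb = 1.0e-14 / 1.8 x 10^-5 = 5.56e-10.
[H^+] = sqrt(Ka x [NH4+]) = sqrt(5.56e-10 x 0.1420) = 8.88e-6 M.
pH = -log(8.88e-6) = 5.05.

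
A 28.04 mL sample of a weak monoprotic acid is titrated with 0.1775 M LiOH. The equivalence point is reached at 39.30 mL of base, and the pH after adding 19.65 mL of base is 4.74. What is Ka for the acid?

19.65 mL is half of the equivalence volume, so this is the half-equivalence point where [HA] = [A^-].
At half-equivalence pH = pKa, so pKa = 4.74.
Ka = 10^(-4.74) = 1.8 x 10^-5.

1.8 x 10^-5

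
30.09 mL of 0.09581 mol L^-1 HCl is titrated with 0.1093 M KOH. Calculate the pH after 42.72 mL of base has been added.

12.39

n(acid) = 0.09581 x 0.03009 = 0.002883 mol; n(KOH) added = 0.1093 x 0.04272 = 0.004669 mol.
Base is in excess by 0.004669 - 0.002883 = 0.001786 mol in a total volume of 0.07281 L.
[OH^-] = 0.001786/0.07281 = 0.02453 M, so pOH = 1.61 and pH = 14.00 - 1.61 = 12.39.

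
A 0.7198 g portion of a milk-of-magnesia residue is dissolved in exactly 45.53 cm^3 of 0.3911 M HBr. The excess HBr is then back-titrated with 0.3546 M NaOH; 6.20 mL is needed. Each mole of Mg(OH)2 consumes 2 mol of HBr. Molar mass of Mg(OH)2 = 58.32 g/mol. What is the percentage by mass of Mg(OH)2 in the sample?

63.2%

Total n(HBr) added = 0.3911 x 0.04553 = 0.01781 mol.
n(NaOH) used = 0.3546 x 0.006200 = 0.002199 mol, which equals the excess n(HBr).
So n(HBr) consumed by the sample = 0.01781 - 0.002199 = 0.01561 mol.
n(Mg(OH)2) = 0.01561 / 2 = 0.007804 mol.
mass Mg(OH)2 = 0.007804 x 58.32 = 0.4551 g, so %Mg(OH)2 = 0.4551/0.7198 x 100 = 63.2%.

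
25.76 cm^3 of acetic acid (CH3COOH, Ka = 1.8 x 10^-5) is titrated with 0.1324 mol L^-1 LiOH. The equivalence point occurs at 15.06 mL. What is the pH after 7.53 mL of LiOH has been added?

7.53 mL is exactly half the equivalence volume (15.06/2), i.e. the half-equivalence point.
There, n(HA) = n(A^-), so pH = pKa = -log(1.8 x 10^-5) = 4.74.

4.74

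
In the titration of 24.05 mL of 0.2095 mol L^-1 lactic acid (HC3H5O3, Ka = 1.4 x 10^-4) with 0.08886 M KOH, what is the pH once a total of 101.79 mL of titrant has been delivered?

12.50

n(acid) = 0.2095 x 0.02405 = 0.005038 mol; n(KOH) added = 0.08886 x 0.1018 = 0.009045 mol.
Base is in excess by 0.009045 - 0.005038 = 0.004007 mol in a total volume of 0.1258 L.
[OH^-] = 0.004007/0.1258 = 0.03184 M, so pOH = 1.50 and pH = 14.00 - 1.50 = 12.50.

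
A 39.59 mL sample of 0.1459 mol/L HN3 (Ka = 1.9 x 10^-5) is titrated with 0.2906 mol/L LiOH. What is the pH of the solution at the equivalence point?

8.85

n(HN3) = 0.1459 x 0.03959 = 0.005776 mol; V(LiOH) at equivalence = 0.005776/0.2906 = 0.01988 L.
At equivalence all the acid is converted to N3-; total volume = 0.03959 + 0.01988 = 0.05947 L, so [N3-] = 0.005776/0.05947 = 0.09713 M.
Kb = Kw/Ka = 1.0e-14 / 1.9 x 10^-5 = 5.26e-10.
[OH^-] = sqrt(Kb x [N3-]) = sqrt(5.26e-10 x 0.09713) = 7.15e-6 M.
pOH = 5.15, so pH = 14.00 - 5.15 = 8.85.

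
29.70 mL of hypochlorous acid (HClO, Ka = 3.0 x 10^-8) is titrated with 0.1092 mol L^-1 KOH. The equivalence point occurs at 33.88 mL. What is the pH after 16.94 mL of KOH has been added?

7.52

16.94 mL is exactly half the equivalence volume (33.88/2), i.e. the half-equivalence point.
There, n(HA) = n(A^-), so pH = pKa = -log(3.0 x 10^-8) = 7.52.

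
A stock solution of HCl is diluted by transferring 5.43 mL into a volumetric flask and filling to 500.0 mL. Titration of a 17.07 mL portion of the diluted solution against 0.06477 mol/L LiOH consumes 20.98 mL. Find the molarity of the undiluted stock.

n(LiOH) = 0.06477 x 0.02098 = 0.001359 mol.
n(HCl) in the aliquot = 0.001359 mol.
[diluted HCl] = 0.001359 / 0.01707 = 0.07961 M.
Dilution factor = 500.0/5.430 = 92.08, so [stock] = 0.07961 x 92.08 = 7.33 M.

7.33 M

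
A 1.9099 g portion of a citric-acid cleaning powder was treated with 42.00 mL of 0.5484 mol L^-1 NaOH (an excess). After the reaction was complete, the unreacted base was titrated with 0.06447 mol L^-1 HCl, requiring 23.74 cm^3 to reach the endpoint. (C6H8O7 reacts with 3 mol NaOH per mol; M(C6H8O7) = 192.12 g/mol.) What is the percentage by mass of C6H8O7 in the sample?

Total n(NaOH) added = 0.5484 x 0.04200 = 0.02303 mol.
n(HCl) used = 0.06447 x 0.02374 = 0.001531 mol, which equals the excess n(NaOH).
So n(NaOH) consumed by the sample = 0.02303 - 0.001531 = 0.02150 mol.
n(C6H8O7) = 0.02150 / 3 = 0.007167 mol.
mass C6H8O7 = 0.007167 x 192.12 = 1.377 g, so %C6H8O7 = 1.377/1.9099 x 100 = 72.1%.

72.1%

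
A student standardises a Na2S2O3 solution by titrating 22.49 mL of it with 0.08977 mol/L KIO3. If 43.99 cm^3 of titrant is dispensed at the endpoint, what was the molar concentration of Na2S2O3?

1.05 M

n(KIO3) = 0.08977 x 0.04399 = 0.003949 mol.
From the balanced equation, 1 mol KIO3 reacts with 6 mol Na2S2O3, so n(Na2S2O3) = 0.003949 x 6/1 = 0.02369 mol.
[Na2S2O3] = 0.02369 / 0.02249 L = 1.05 M.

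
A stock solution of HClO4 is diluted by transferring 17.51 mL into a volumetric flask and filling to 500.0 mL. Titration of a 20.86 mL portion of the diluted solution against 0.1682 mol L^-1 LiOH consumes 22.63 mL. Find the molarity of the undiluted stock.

n(LiOH) = 0.1682 x 0.02263 = 0.003806 mol.
n(HClO4) in the aliquot = 0.003806 mol.
[diluted HClO4] = 0.003806 / 0.02086 = 0.1825 M.
Dilution factor = 500.0/17.51 = 28.56, so [stock] = 0.1825 x 28.56 = 5.21 M.

5.21 M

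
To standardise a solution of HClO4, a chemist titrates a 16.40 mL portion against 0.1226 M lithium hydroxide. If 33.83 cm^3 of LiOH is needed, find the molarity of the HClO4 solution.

0.253 M

n(LiOH) delivered = 0.1226 x 0.03383 = 0.004148 mol.
For a 1:1 reaction, n(HClO4) = 0.004148 mol.
[HClO4] = 0.004148 mol / 0.01640 L = 0.253 M.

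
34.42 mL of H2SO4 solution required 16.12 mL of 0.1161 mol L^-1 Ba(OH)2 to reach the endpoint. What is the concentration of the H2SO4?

n(Ba(OH)2) delivered = 0.1161 x 0.01612 = 0.001872 mol.
For a 1:1 reaction, n(H2SO4) = 0.001872 mol.
[H2SO4] = 0.001872 mol / 0.03442 L = 0.0544 M.

0.0544 M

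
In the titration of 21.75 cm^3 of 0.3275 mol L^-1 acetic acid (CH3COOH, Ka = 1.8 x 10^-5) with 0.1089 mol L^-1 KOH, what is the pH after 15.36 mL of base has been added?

Initial n(CH3COOH) = 0.3275 x 0.02175 = 0.007123 mol.
n(KOH) added = 0.1089 x 0.01536 = 0.001673 mol, converting that many moles of CH3COOH to CH3COO-.
Remaining n(CH3COOH) = 0.005450 mol; n(CH3COO-) = 0.001673 mol.
By Henderson-Hasselbalch, pH = pKa + log([A^-]/[HA]) = 4.74 + log(0.001673/0.005450) = 4.74 + (-0.51) = 4.23.

4.23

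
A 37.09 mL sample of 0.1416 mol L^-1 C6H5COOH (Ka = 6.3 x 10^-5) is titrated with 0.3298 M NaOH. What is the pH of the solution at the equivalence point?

n(C6H5COOH) = 0.1416 x 0.03709 = 0.005252 mol; V(NaOH) at equivalence = 0.005252/0.3298 = 0.01592 L.
At equivalence all the acid is converted to C6H5COO-; total volume = 0.03709 + 0.01592 = 0.05301 L, so [C6H5COO-] = 0.005252/0.05301 = 0.09907 M.
Kb = Kw/Ka = 1.0e-14 / 6.3 x 10^-5 = 1.59e-10.
[OH^-] = sqrt(Kb x [C6H5COO-]) = sqrt(1.59e-10 x 0.09907) = 3.97e-6 M.
pOH = 5.40, so pH = 14.00 - 5.40 = 8.60.

8.60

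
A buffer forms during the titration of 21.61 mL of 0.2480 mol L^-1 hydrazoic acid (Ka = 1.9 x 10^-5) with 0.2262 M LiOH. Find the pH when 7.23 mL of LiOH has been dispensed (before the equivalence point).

4.36

Initial n(HN3) = 0.2480 x 0.02161 = 0.005359 mol.
n(LiOH) added = 0.2262 x 0.007230 = 0.001635 mol, converting that many moles of HN3 to N3-.
Remaining n(HN3) = 0.003724 mol; n(N3-) = 0.001635 mol.
By Henderson-Hasselbalch, pH = pKa + log([A^-]/[HA]) = 4.72 + log(0.001635/0.003724) = 4.72 + (-0.36) = 4.36.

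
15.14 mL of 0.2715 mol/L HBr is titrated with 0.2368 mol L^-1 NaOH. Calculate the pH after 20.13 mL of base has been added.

12.27

n(acid) = 0.2715 x 0.01514 = 0.004111 mol; n(NaOH) added = 0.2368 x 0.02013 = 0.004767 mol.
Base is in excess by 0.004767 - 0.004111 = 0.0006563 mol in a total volume of 0.03527 L.
[OH^-] = 0.0006563/0.03527 = 0.01861 M, so pOH = 1.73 and pH = 14.00 - 1.73 = 12.27.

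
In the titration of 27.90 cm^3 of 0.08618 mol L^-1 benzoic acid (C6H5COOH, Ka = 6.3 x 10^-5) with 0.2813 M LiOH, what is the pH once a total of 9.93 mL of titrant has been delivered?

n(acid) = 0.08618 x 0.02790 = 0.002404 mol; n(LiOH) added = 0.2813 x 0.009930 = 0.002793 mol.
Base is in excess by 0.002793 - 0.002404 = 0.0003889 mol in a total volume of 0.03783 L.
[OH^-] = 0.0003889/0.03783 = 0.01028 M, so pOH = 1.99 and pH = 14.00 - 1.99 = 12.01.

12.01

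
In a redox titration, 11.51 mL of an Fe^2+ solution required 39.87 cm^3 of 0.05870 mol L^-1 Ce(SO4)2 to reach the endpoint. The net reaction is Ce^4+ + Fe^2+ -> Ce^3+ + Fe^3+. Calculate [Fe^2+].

n(Ce(SO4)2) = 0.05870 x 0.03987 = 0.002340 mol.
From the balanced equation, 1 mol Ce(SO4)2 reacts with 1 mol Fe^2+, so n(Fe^2+) = 0.002340 x 1/1 = 0.002340 mol.
[Fe^2+] = 0.002340 / 0.01151 L = 0.203 M.

0.203 M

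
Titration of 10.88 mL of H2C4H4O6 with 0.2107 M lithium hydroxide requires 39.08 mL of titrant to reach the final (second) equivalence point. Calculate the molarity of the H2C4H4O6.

0.378 M

n(LiOH) = 0.2107 x 0.03908 = 0.008234 mol.
At the final (second) equivalence point, 2 mol OH^- react per mol H2C4H4O6, so n(H2C4H4O6) = 0.008234 / 2 = 0.004117 mol.
[H2C4H4O6] = 0.004117 / 0.01088 L = 0.378 M.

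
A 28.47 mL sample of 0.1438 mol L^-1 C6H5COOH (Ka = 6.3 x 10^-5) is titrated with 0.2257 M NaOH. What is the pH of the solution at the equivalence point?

n(C6H5COOH) = 0.1438 x 0.02847 = 0.004094 mol; V(NaOH) at equivalence = 0.004094/0.2257 = 0.01814 L.
At equivalence all the acid is converted to C6H5COO-; total volume = 0.02847 + 0.01814 = 0.04661 L, so [C6H5COO-] = 0.004094/0.04661 = 0.08784 M.
Kb = Kw/Ka = 1.0e-14 / 6.3 x 10^-5 = 1.59e-10.
[OH^-] = sqrt(Kb x [C6H5COO-]) = sqrt(1.59e-10 x 0.08784) = 3.73e-6 M.
pOH = 5.43, so pH = 14.00 - 5.43 = 8.57.

8.57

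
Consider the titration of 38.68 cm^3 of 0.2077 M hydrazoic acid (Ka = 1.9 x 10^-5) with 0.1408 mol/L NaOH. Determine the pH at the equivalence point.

8.82

n(HN3) = 0.2077 x 0.03868 = 0.008034 mol; V(NaOH) at equivalence = 0.008034/0.1408 = 0.05706 L.
At equivalence all the acid is converted to N3-; total volume = 0.03868 + 0.05706 = 0.09574 L, so [N3-] = 0.008034/0.09574 = 0.08391 M.
Kb = Kw/Ka = 1.0e-14 / 1.9 x 10^-5 = 5.26e-10.
[OH^-] = sqrt(Kb x [N3-]) = sqrt(5.26e-10 x 0.08391) = 6.65e-6 M.
pOH = 5.18, so pH = 14.00 - 5.18 = 8.82.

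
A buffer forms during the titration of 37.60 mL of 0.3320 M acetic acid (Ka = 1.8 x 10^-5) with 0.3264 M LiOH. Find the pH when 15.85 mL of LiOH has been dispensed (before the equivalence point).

4.59

Initial n(CH3COOH) = 0.3320 x 0.03760 = 0.01248 mol.
n(LiOH) added = 0.3264 x 0.01585 = 0.005173 mol, converting that many moles of CH3COOH to CH3COO-.
Remaining n(CH3COOH) = 0.007310 mol; n(CH3COO-) = 0.005173 mol.
By Henderson-Hasselbalch, pH = pKa + log([A^-]/[HA]) = 4.74 + log(0.005173/0.007310) = 4.74 + (-0.15) = 4.59.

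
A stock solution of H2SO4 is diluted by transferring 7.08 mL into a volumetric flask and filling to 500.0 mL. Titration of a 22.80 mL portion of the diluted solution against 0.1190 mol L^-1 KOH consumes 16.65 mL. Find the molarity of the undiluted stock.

3.07 M

n(KOH) = 0.1190 x 0.01665 = 0.001981 mol.
n(H2SO4) in the aliquot = 0.001981 x 1/2 = 0.0009907 mol.
[diluted H2SO4] = 0.0009907 / 0.02280 = 0.04345 M.
Dilution factor = 500.0/7.080 = 70.62, so [stock] = 0.04345 x 70.62 = 3.07 M.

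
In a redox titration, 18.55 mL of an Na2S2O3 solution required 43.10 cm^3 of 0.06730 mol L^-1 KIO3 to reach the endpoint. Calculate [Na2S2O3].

0.938 M

n(KIO3) = 0.06730 x 0.04310 = 0.002901 mol.
From the balanced equation, 1 mol KIO3 reacts with 6 mol Na2S2O3, so n(Na2S2O3) = 0.002901 x 6/1 = 0.01740 mol.
[Na2S2O3] = 0.01740 / 0.01855 L = 0.938 M.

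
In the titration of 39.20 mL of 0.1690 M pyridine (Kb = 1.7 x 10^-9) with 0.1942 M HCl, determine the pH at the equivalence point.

3.14

n(C5H5N) = 0.1690 x 0.03920 = 0.006625 mol; V(HCl) at equivalence = 0.006625/0.1942 = 0.03411 L.
At equivalence the base is fully converted to C5H5NH+; total volume = 0.07331 L, so [C5H5NH+] = 0.006625/0.07331 = 0.09036 M.
Ka(C5H5NH+) = Kw/Kb = 1.0e-14 / 1.7 x 10^-9 = 5.88e-6.
[H^+] = sqrt(Ka x [C5H5NH+]) = sqrt(5.88e-6 x 0.09036) = 0.000729 M.
pH = -log(0.000729) = 3.14.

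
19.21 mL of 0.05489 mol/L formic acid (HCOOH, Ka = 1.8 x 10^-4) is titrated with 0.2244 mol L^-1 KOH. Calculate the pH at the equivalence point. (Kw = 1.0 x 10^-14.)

8.19

n(HCOOH) = 0.05489 x 0.01921 = 0.001054 mol; V(KOH) at equivalence = 0.001054/0.2244 = 0.004699 L.
At equivalence all the acid is converted to HCOO-; total volume = 0.01921 + 0.004699 = 0.02391 L, so [HCOO-] = 0.001054/0.02391 = 0.04410 M.
Kb = Kw/Ka = 1.0e-14 / 1.8 x 10^-4 = 5.56e-11.
[OH^-] = sqrt(Kb x [HCOO-]) = sqrt(5.56e-11 x 0.04410) = 1.57e-6 M.
pOH = 5.81, so pH = 14.00 - 5.81 = 8.19.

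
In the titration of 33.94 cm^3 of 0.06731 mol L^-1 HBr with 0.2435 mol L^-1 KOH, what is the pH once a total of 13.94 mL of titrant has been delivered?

12.37

n(acid) = 0.06731 x 0.03394 = 0.002285 mol; n(KOH) added = 0.2435 x 0.01394 = 0.003394 mol.
Base is in excess by 0.003394 - 0.002285 = 0.001110 mol in a total volume of 0.04788 L.
[OH^-] = 0.001110/0.04788 = 0.02318 M, so pOH = 1.63 and pH = 14.00 - 1.63 = 12.37.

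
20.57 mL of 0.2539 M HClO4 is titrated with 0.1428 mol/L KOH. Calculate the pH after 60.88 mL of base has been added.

12.63

n(acid) = 0.2539 x 0.02057 = 0.005223 mol; n(KOH) added = 0.1428 x 0.06088 = 0.008694 mol.
Base is in excess by 0.008694 - 0.005223 = 0.003471 mol in a total volume of 0.08145 L.
[OH^-] = 0.003471/0.08145 = 0.04261 M, so pOH = 1.37 and pH = 14.00 - 1.37 = 12.63.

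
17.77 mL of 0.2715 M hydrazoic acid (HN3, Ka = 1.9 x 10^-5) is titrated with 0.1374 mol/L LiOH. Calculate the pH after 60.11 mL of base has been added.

n(acid) = 0.2715 x 0.01777 = 0.004825 mol; n(LiOH) added = 0.1374 x 0.06011 = 0.008259 mol.
Base is in excess by 0.008259 - 0.004825 = 0.003435 mol in a total volume of 0.07788 L.
[OH^-] = 0.003435/0.07788 = 0.04410 M, so pOH = 1.36 and pH = 14.00 - 1.36 = 12.64.

12.64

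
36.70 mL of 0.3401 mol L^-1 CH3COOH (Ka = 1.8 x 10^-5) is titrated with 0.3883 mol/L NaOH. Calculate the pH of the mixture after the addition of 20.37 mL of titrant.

4.98

Initial n(CH3COOH) = 0.3401 x 0.03670 = 0.01248 mol.
n(NaOH) added = 0.3883 x 0.02037 = 0.007910 mol, converting that many moles of CH3COOH to CH3COO-.
Remaining n(CH3COOH) = 0.004572 mol; n(CH3COO-) = 0.007910 mol.
By Henderson-Hasselbalch, pH = pKa + log([A^-]/[HA]) = 4.74 + log(0.007910/0.004572) = 4.74 + (+0.24) = 4.98.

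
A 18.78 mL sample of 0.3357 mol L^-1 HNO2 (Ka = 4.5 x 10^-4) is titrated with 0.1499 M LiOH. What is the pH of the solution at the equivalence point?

n(HNO2) = 0.3357 x 0.01878 = 0.006304 mol; V(LiOH) at equivalence = 0.006304/0.1499 = 0.04206 L.
At equivalence all the acid is converted to NO2-; total volume = 0.01878 + 0.04206 = 0.06084 L, so [NO2-] = 0.006304/0.06084 = 0.1036 M.
Kb = Kw/Ka = 1.0e-14 / 4.5 x 10^-4 = 2.22e-11.
[OH^-] = sqrt(Kb x [NO2-]) = sqrt(2.22e-11 x 0.1036) = 1.52e-6 M.
pOH = 5.82, so pH = 14.00 - 5.82 = 8.18.

8.18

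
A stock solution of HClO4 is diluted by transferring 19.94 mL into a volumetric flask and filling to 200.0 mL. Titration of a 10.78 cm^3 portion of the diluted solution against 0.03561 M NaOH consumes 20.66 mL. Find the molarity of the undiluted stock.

n(NaOH) = 0.03561 x 0.02066 = 0.0007357 mol.
n(HClO4) in the aliquot = 0.0007357 mol.
[diluted HClO4] = 0.0007357 / 0.01078 = 0.06825 M.
Dilution factor = 200.0/19.94 = 10.03, so [stock] = 0.06825 x 10.03 = 0.685 M.

0.685 M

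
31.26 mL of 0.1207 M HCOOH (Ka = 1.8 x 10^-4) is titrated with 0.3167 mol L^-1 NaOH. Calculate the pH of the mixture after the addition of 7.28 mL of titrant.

3.94

Initial n(HCOOH) = 0.1207 x 0.03126 = 0.003773 mol.
n(NaOH) added = 0.3167 x 0.007280 = 0.002306 mol, converting that many moles of HCOOH to HCOO-.
Remaining n(HCOOH) = 0.001468 mol; n(HCOO-) = 0.002306 mol.
By Henderson-Hasselbalch, pH = pKa + log([A^-]/[HA]) = 3.74 + log(0.002306/0.001468) = 3.74 + (+0.20) = 3.94.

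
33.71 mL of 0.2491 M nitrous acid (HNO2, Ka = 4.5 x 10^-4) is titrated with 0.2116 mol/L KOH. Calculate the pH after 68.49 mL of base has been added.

n(acid) = 0.2491 x 0.03371 = 0.008397 mol; n(KOH) added = 0.2116 x 0.06849 = 0.01449 mol.
Base is in excess by 0.01449 - 0.008397 = 0.006095 mol in a total volume of 0.1022 L.
[OH^-] = 0.006095/0.1022 = 0.05964 M, so pOH = 1.22 and pH = 14.00 - 1.22 = 12.78.

12.78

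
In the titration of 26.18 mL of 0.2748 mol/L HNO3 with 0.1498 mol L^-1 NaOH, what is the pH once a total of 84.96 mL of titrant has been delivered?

n(acid) = 0.2748 x 0.02618 = 0.007194 mol; n(NaOH) added = 0.1498 x 0.08496 = 0.01273 mol.
Base is in excess by 0.01273 - 0.007194 = 0.005533 mol in a total volume of 0.1111 L.
[OH^-] = 0.005533/0.1111 = 0.04978 M, so pOH = 1.30 and pH = 14.00 - 1.30 = 12.70.

12.70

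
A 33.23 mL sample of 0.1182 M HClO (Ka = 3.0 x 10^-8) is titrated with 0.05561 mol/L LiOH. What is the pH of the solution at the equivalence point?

10.05

n(HClO) = 0.1182 x 0.03323 = 0.003928 mol; V(LiOH) at equivalence = 0.003928/0.05561 = 0.07063 L.
At equivalence all the acid is converted to ClO-; total volume = 0.03323 + 0.07063 = 0.1039 L, so [ClO-] = 0.003928/0.1039 = 0.03782 M.
Kb = Kw/Ka = 1.0e-14 / 3.0 x 10^-8 = 3.33e-7.
[OH^-] = sqrt(Kb x [ClO-]) = sqrt(3.33e-7 x 0.03782) = 0.000112 M.
pOH = 3.95, so pH = 14.00 - 3.95 = 10.05.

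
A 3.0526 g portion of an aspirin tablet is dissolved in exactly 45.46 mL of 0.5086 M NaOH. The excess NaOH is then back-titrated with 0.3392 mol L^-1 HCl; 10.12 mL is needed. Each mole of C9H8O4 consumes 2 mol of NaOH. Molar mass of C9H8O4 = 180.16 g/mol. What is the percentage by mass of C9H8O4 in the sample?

58.1%

Total n(NaOH) added = 0.5086 x 0.04546 = 0.02312 mol.
n(HCl) used = 0.3392 x 0.01012 = 0.003433 mol, which equals the excess n(NaOH).
So n(NaOH) consumed by the sample = 0.02312 - 0.003433 = 0.01969 mol.
n(C9H8O4) = 0.01969 / 2 = 0.009844 mol.
mass C9H8O4 = 0.009844 x 180.16 = 1.774 g, so %C9H8O4 = 1.774/3.0526 x 100 = 58.1%.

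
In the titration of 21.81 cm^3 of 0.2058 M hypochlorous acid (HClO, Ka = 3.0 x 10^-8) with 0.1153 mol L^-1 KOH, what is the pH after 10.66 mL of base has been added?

7.10

Initial n(HClO) = 0.2058 x 0.02181 = 0.004488 mol.
n(KOH) added = 0.1153 x 0.01066 = 0.001229 mol, converting that many moles of HClO to ClO-.
Remaining n(HClO) = 0.003259 mol; n(ClO-) = 0.001229 mol.
By Henderson-Hasselbalch, pH = pKa + log([A^-]/[HA]) = 7.52 + log(0.001229/0.003259) = 7.52 + (-0.42) = 7.10.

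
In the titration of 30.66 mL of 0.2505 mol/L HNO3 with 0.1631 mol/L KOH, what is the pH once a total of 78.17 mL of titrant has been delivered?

12.67

n(acid) = 0.2505 x 0.03066 = 0.007680 mol; n(KOH) added = 0.1631 x 0.07817 = 0.01275 mol.
Base is in excess by 0.01275 - 0.007680 = 0.005069 mol in a total volume of 0.1088 L.
[OH^-] = 0.005069/0.1088 = 0.04658 M, so pOH = 1.33 and pH = 14.00 - 1.33 = 12.67.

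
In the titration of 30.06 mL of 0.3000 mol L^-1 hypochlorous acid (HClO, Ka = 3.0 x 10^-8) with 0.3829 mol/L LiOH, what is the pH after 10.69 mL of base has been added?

7.44

Initial n(HClO) = 0.3000 x 0.03006 = 0.009018 mol.
n(LiOH) added = 0.3829 x 0.01069 = 0.004093 mol, converting that many moles of HClO to ClO-.
Remaining n(HClO) = 0.004925 mol; n(ClO-) = 0.004093 mol.
By Henderson-Hasselbalch, pH = pKa + log([A^-]/[HA]) = 7.52 + log(0.004093/0.004925) = 7.52 + (-0.08) = 7.44.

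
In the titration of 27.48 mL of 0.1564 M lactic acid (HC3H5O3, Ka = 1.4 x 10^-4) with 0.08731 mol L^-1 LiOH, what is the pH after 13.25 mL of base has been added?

3.42

Initial n(HC3H5O3) = 0.1564 x 0.02748 = 0.004298 mol.
n(LiOH) added = 0.08731 x 0.01325 = 0.001157 mol, converting that many moles of HC3H5O3 to C3H5O3-.
Remaining n(HC3H5O3) = 0.003141 mol; n(C3H5O3-) = 0.001157 mol.
By Henderson-Hasselbalch, pH = pKa + log([A^-]/[HA]) = 3.85 + log(0.001157/0.003141) = 3.85 + (-0.43) = 3.42.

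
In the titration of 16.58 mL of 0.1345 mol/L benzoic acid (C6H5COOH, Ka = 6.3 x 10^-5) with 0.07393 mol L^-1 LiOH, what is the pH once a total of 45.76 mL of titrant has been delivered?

12.27

n(acid) = 0.1345 x 0.01658 = 0.002230 mol; n(LiOH) added = 0.07393 x 0.04576 = 0.003383 mol.
Base is in excess by 0.003383 - 0.002230 = 0.001153 mol in a total volume of 0.06234 L.
[OH^-] = 0.001153/0.06234 = 0.01850 M, so pOH = 1.73 and pH = 14.00 - 1.73 = 12.27.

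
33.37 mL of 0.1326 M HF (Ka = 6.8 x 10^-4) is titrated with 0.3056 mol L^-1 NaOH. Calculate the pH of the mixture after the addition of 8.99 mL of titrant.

3.38

Initial n(HF) = 0.1326 x 0.03337 = 0.004425 mol.
n(NaOH) added = 0.3056 x 0.008990 = 0.002747 mol, converting that many moles of HF to F-.
Remaining n(HF) = 0.001678 mol; n(F-) = 0.002747 mol.
By Henderson-Hasselbalch, pH = pKa + log([A^-]/[HA]) = 3.17 + log(0.002747/0.001678) = 3.17 + (+0.21) = 3.38.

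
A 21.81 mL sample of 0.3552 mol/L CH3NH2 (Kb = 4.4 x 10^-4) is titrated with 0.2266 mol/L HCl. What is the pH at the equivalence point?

n(CH3NH2) = 0.3552 x 0.02181 = 0.007747 mol; V(HCl) at equivalence = 0.007747/0.2266 = 0.03419 L.
At equivalence the base is fully converted to CH3NH3+; total volume = 0.05600 L, so [CH3NH3+] = 0.007747/0.05600 = 0.1383 M.
Ka(CH3NH3+) = Kw/Kb = 1.0e-14 / 4.4 x 10^-4 = 2.27e-11.
[H^+] = sqrt(Ka x [CH3NH3+]) = sqrt(2.27e-11 x 0.1383) = 1.77e-6 M.
pH = -log(1.77e-6) = 5.75.

5.75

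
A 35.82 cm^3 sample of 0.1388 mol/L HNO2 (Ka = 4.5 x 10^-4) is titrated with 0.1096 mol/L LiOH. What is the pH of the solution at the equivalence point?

8.07

n(HNO2) = 0.1388 x 0.03582 = 0.004972 mol; V(LiOH) at equivalence = 0.004972/0.1096 = 0.04536 L.
At equivalence all the acid is converted to NO2-; total volume = 0.03582 + 0.04536 = 0.08118 L, so [NO2-] = 0.004972/0.08118 = 0.06124 M.
Kb = Kw/Ka = 1.0e-14 / 4.5 x 10^-4 = 2.22e-11.
[OH^-] = sqrt(Kb x [NO2-]) = sqrt(2.22e-11 x 0.06124) = 1.17e-6 M.
pOH = 5.93, so pH = 14.00 - 5.93 = 8.07.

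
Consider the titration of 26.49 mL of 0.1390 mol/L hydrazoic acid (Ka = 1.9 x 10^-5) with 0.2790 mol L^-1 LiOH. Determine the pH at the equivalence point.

8.84

n(HN3) = 0.1390 x 0.02649 = 0.003682 mol; V(LiOH) at equivalence = 0.003682/0.2790 = 0.01320 L.
At equivalence all the acid is converted to N3-; total volume = 0.02649 + 0.01320 = 0.03969 L, so [N3-] = 0.003682/0.03969 = 0.09278 M.
Kb = Kw/Ka = 1.0e-14 / 1.9 x 10^-5 = 5.26e-10.
[OH^-] = sqrt(Kb x [N3-]) = sqrt(5.26e-10 x 0.09278) = 6.99e-6 M.
pOH = 5.16, so pH = 14.00 - 5.16 = 8.84.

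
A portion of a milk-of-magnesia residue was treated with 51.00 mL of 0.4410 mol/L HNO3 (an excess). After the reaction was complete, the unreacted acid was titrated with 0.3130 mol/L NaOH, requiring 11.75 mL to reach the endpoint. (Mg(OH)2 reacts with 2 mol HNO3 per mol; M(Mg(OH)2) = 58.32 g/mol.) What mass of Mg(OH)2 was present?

Total n(HNO3) added = 0.4410 x 0.05100 = 0.02249 mol.
n(NaOH) used = 0.3130 x 0.01175 = 0.003678 mol, which equals the excess n(HNO3).
So n(HNO3) consumed by the sample = 0.02249 - 0.003678 = 0.01881 mol.
n(Mg(OH)2) = 0.01881 / 2 = 0.009407 mol.
mass = 0.009407 mol x 58.32 g/mol = 0.549 g.

0.549 g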